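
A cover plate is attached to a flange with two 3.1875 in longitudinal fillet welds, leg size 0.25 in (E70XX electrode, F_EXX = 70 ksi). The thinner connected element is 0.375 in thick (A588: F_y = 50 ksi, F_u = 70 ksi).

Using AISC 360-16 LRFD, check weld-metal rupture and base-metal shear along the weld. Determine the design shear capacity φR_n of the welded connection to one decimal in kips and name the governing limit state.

35.5 kips (weld metal governs)

Weld metal: throat = 0.707×0.25 = 0.17675 in, L = 2×3.1875 = 6.375 in. φR_n = 0.75 × 0.6 × 70 × 0.17675 × 6.375 = 35.5 kips.
Base metal shear (0.375 in plate): yield φR_n = 1.0×0.6×50×0.375×6.375 = 71.7 kips; rupture φR_n = 0.75×0.6×70×0.375×6.375 = 75.3 kips; take 71.7 kips (yield).
Governing: min(35.5, 71.7) = 35.5 kips → weld metal.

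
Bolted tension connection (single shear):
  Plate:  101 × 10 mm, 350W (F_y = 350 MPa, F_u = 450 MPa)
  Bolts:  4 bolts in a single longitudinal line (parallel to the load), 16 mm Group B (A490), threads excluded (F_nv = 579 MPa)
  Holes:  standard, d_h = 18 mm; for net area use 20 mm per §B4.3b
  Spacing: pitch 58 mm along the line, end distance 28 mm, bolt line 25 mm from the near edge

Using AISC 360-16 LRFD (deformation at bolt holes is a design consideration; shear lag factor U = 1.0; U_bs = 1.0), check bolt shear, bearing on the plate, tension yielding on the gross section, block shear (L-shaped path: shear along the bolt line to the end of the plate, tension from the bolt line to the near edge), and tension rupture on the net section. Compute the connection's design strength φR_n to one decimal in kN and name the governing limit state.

Bolt shear: A_b = π(16)²/4 = 201.06 mm². φR_n = 0.75 × 579 × 201.06 × 4 × 1 = 349.2 kN.
Bearing (10 mm plate, F_u = 450 MPa): end bolts L_c = 28 − 18/2 = 19, R_n = min(1.2×19×10×450, 2.4×16×10×450) = 102.6 kN/bolt; interior L_c = 58 − 18 = 40, R_n = 172.8 kN/bolt. φR_n = 0.75 × (1×102.6 + 3×172.8) = 465.8 kN.
Tension yield (gross): A_g = 101×10 = 1010 mm². φR_n = 0.90 × 350 × 1010 = 318.2 kN.
Block shear: shear path 1×[28+3×58] = 1×202 mm, A_gv = 2020, A_nv = 1×(202 − 3.5×20)×10 = 1320 mm²; tension to near edge: (25 − 0.5×20)×10 = 150 mm². R_n = min(0.6×450×1320, 0.6×350×2020) + 1.0×450×150 = min(356.4, 424.2) + 67.5 = 423.9 kN. φR_n = 0.75 × 423.9 = 317.9 kN.
Tension rupture (net): A_n = (101 − 1×20)×10 = 810 mm² (U = 1.0, A_e = A_n). φR_n = 0.75 × 450 × 810 = 273.4 kN.
Governing: min(349.2, 465.8, 318.2, 317.9, 273.4) = 273.4 kN → net-section rupture.

273.4 kN (net-section rupture governs)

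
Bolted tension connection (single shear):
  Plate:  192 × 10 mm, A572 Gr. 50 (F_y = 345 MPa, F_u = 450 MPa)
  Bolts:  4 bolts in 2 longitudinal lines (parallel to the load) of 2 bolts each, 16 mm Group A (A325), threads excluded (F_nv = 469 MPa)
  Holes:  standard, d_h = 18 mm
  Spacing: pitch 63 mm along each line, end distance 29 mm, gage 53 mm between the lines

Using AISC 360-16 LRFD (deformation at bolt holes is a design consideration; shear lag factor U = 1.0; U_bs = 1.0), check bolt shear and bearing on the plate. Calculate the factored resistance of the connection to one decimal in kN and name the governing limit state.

Bolt shear: A_b = π(16)²/4 = 201.06 mm². φR_n = 0.75 × 469 × 201.06 × 4 × 1 = 282.9 kN.
Bearing (10 mm plate, F_u = 450 MPa): end bolts L_c = 29 − 18/2 = 20, R_n = min(1.2×20×10×450, 2.4×16×10×450) = 108 kN/bolt; interior L_c = 63 − 18 = 45, R_n = 172.8 kN/bolt. φR_n = 0.75 × (2×108 + 2×172.8) = 421.2 kN.
Governing: min(282.9, 421.2) = 282.9 kN → bolt shear.

282.9 kN (bolt shear governs)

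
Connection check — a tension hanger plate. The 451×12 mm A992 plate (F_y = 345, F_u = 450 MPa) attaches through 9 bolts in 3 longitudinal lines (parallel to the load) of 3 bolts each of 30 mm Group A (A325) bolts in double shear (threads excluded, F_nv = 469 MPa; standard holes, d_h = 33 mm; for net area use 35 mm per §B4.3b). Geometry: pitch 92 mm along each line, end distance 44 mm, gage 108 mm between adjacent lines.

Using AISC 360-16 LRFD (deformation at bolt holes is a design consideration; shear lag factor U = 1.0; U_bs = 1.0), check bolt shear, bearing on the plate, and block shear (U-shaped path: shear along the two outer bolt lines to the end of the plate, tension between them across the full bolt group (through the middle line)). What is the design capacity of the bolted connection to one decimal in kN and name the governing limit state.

1274.1 kN (block shear governs)

Bolt shear: A_b = π(30)²/4 = 706.86 mm². φR_n = 0.75 × 469 × 706.86 × 9 × 2 = 4475.5 kN.
Bearing (12 mm plate, F_u = 450 MPa): end bolts L_c = 44 − 33/2 = 27.5, R_n = min(1.2×27.5×12×450, 2.4×30×12×450) = 178.2 kN/bolt; interior L_c = 92 − 33 = 59, R_n = 382.32 kN/bolt. φR_n = 0.75 × (3×178.2 + 6×382.32) = 2121.4 kN.
Block shear: shear path 2×[44+2×92] = 2×228 mm, A_gv = 5472, A_nv = 2×(228 − 2.5×35)×12 = 3372 mm²; tension across gage: (216 − 2×35)×12 = 1752 mm². R_n = min(0.6×450×3372, 0.6×345×5472) + 1.0×450×1752 = min(910.44, 1132.7) + 788.4 = 1698.8 kN. φR_n = 0.75 × 1698.8 = 1274.1 kN.
Governing: min(4475.5, 2121.4, 1274.1) = 1274.1 kN → block shear.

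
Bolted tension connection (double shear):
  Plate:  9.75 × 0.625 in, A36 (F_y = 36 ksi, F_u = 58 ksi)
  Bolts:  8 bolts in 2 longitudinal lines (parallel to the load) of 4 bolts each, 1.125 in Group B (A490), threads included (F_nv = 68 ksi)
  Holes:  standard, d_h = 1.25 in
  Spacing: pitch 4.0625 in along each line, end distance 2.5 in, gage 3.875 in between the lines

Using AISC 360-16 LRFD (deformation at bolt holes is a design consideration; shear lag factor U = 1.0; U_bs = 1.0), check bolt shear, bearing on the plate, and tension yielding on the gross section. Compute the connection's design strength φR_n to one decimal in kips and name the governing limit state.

Bolt shear: A_b = π(1.125)²/4 = 0.99402 in². φR_n = 0.75 × 68 × 0.99402 × 8 × 2 = 811.1 kips.
Bearing (0.625 in plate, F_u = 58 ksi): end bolts L_c = 2.5 − 1.25/2 = 1.875, R_n = min(1.2×1.875×0.625×58, 2.4×1.125×0.625×58) = 81.563 kips/bolt; interior L_c = 4.0625 − 1.25 = 2.8125, R_n = 97.875 kips/bolt. φR_n = 0.75 × (2×81.563 + 6×97.875) = 562.8 kips.
Tension yield (gross): A_g = 9.75×0.625 = 6.0938 in². φR_n = 0.90 × 36 × 6.0938 = 197.4 kips.
Governing: min(811.1, 562.8, 197.4) = 197.4 kips → gross-section yield.

197.4 kips (gross-section yield governs)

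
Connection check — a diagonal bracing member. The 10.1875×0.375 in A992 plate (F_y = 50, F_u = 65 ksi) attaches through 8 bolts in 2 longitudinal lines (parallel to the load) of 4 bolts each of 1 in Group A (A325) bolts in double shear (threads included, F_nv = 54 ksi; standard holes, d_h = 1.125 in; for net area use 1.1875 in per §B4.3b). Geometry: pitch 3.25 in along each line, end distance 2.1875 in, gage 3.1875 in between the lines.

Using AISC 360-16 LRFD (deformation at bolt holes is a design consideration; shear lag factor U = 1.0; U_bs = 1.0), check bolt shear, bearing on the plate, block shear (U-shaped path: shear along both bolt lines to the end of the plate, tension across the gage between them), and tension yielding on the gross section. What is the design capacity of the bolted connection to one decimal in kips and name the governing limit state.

Bolt shear: A_b = π(1)²/4 = 0.7854 in². φR_n = 0.75 × 54 × 0.7854 × 8 × 2 = 508.9 kips.
Bearing (0.375 in plate, F_u = 65 ksi): end bolts L_c = 2.1875 − 1.125/2 = 1.625, R_n = min(1.2×1.625×0.375×65, 2.4×1×0.375×65) = 47.531 kips/bolt; interior L_c = 3.25 − 1.125 = 2.125, R_n = 58.5 kips/bolt. φR_n = 0.75 × (2×47.531 + 6×58.5) = 334.5 kips.
Block shear: shear path 2×[2.1875+3×3.25] = 2×11.9375 in, A_gv = 8.9531, A_nv = 2×(11.9375 − 3.5×1.1875)×0.375 = 5.8359 in²; tension across gage: (3.1875 − 1×1.1875)×0.375 = 0.75 in². R_n = min(0.6×65×5.8359, 0.6×50×8.9531) + 1.0×65×0.75 = min(227.6, 268.59) + 48.75 = 276.35 kips. φR_n = 0.75 × 276.35 = 207.3 kips.
Tension yield (gross): A_g = 10.1875×0.375 = 3.8203 in². φR_n = 0.90 × 50 × 3.8203 = 171.9 kips.
Governing: min(508.9, 334.5, 207.3, 171.9) = 171.9 kips → gross-section yield.

171.9 kips (gross-section yield governs)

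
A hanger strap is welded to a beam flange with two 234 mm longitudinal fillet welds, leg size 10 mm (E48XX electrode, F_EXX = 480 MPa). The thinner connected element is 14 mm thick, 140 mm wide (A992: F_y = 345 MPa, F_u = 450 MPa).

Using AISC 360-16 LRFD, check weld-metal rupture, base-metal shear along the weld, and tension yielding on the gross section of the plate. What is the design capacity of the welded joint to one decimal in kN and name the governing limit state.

608.6 kN (gross-section yield governs)

Weld metal: throat = 0.707×10 = 7.07 mm, L = 2×234 = 468 mm. φR_n = 0.75 × 0.6 × 480 × 7.07 × 468 = 714.7 kN.
Base metal shear (14 mm plate): yield φR_n = 1.0×0.6×345×14×468 = 1356.3 kN; rupture φR_n = 0.75×0.6×450×14×468 = 1326.8 kN; take 1326.8 kN (rupture).
Tension yield (gross): A_g = 140×14 = 1960 mm². φR_n = 0.90 × 345 × 1960 = 608.6 kN.
Governing: min(714.7, 1326.8, 608.6) = 608.6 kN → gross-section yield.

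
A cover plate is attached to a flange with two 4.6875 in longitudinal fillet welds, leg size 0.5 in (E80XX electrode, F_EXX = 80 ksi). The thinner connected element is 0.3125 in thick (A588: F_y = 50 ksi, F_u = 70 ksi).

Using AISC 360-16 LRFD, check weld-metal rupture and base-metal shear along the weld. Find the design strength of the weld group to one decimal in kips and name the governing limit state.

Weld metal: throat = 0.707×0.5 = 0.3535 in, L = 2×4.6875 = 9.375 in. φR_n = 0.75 × 0.6 × 80 × 0.3535 × 9.375 = 119.3 kips.
Base metal shear (0.3125 in plate): yield φR_n = 1.0×0.6×50×0.3125×9.375 = 87.9 kips; rupture φR_n = 0.75×0.6×70×0.3125×9.375 = 92.3 kips; take 87.9 kips (yield).
Governing: min(119.3, 87.9) = 87.9 kips → base-metal shear.

87.9 kips (base-metal shear governs)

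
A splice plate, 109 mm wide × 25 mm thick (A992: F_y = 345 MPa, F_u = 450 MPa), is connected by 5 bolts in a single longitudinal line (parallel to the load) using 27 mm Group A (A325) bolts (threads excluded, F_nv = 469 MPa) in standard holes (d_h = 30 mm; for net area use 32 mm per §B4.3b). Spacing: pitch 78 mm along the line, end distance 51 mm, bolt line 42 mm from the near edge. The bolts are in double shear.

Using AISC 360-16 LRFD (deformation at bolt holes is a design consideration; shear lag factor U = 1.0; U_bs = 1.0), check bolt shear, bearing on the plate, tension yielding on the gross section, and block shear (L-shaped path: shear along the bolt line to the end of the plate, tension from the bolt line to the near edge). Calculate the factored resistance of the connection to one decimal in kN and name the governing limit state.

Bolt shear: A_b = π(27)²/4 = 572.56 mm². φR_n = 0.75 × 469 × 572.56 × 5 × 2 = 2014.0 kN.
Bearing (25 mm plate, F_u = 450 MPa): end bolts L_c = 51 − 30/2 = 36, R_n = min(1.2×36×25×450, 2.4×27×25×450) = 486 kN/bolt; interior L_c = 78 − 30 = 48, R_n = 648 kN/bolt. φR_n = 0.75 × (1×486 + 4×648) = 2308.5 kN.
Tension yield (gross): A_g = 109×25 = 2725 mm². φR_n = 0.90 × 345 × 2725 = 846.1 kN.
Block shear: shear path 1×[51+4×78] = 1×363 mm, A_gv = 9075, A_nv = 1×(363 − 4.5×32)×25 = 5475 mm²; tension to near edge: (42 − 0.5×32)×25 = 650 mm². R_n = min(0.6×450×5475, 0.6×345×9075) + 1.0×450×650 = min(1478.3, 1878.5) + 292.5 = 1770.8 kN. φR_n = 0.75 × 1770.8 = 1328.1 kN.
Governing: min(2014.0, 2308.5, 846.1, 1328.1) = 846.1 kN → gross-section yield.

846.1 kN (gross-section yield governs)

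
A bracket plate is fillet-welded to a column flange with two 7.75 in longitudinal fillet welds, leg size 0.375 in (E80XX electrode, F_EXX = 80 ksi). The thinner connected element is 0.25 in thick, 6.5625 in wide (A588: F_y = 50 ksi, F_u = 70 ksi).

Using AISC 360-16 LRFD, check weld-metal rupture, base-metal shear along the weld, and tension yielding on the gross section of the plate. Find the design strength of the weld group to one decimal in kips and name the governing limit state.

Weld metal: throat = 0.707×0.375 = 0.26513 in, L = 2×7.75 = 15.5 in. φR_n = 0.75 × 0.6 × 80 × 0.26513 × 15.5 = 147.9 kips.
Base metal shear (0.25 in plate): yield φR_n = 1.0×0.6×50×0.25×15.5 = 116.3 kips; rupture φR_n = 0.75×0.6×70×0.25×15.5 = 122.1 kips; take 116.3 kips (yield).
Tension yield (gross): A_g = 6.5625×0.25 = 1.6406 in². φR_n = 0.90 × 50 × 1.6406 = 73.8 kips.
Governing: min(147.9, 116.3, 73.8) = 73.8 kips → gross-section yield.

73.8 kips (gross-section yield governs)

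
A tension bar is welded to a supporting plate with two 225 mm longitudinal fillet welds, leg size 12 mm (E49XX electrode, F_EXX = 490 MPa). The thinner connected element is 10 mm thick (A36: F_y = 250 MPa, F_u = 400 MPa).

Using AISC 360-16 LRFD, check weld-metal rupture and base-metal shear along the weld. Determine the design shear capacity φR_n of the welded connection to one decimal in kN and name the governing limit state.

675.0 kN (base-metal shear governs)

Weld metal: throat = 0.707×12 = 8.484 mm, L = 2×225 = 450 mm. φR_n = 0.75 × 0.6 × 490 × 8.484 × 450 = 841.8 kN.
Base metal shear (10 mm plate): yield φR_n = 1.0×0.6×250×10×450 = 675.0 kN; rupture φR_n = 0.75×0.6×400×10×450 = 810.0 kN; take 675.0 kN (yield).
Governing: min(841.8, 675.0) = 675.0 kN → base-metal shear.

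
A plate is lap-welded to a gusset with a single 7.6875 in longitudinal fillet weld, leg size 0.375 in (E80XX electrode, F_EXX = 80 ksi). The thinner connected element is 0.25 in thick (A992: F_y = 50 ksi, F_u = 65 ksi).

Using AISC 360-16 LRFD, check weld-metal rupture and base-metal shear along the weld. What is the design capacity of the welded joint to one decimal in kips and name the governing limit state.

Weld metal: throat = 0.707×0.375 = 0.26513 in, L = 7.6875 in. φR_n = 0.75 × 0.6 × 80 × 0.26513 × 7.6875 = 73.4 kips.
Base metal shear (0.25 in plate): yield φR_n = 1.0×0.6×50×0.25×7.6875 = 57.7 kips; rupture φR_n = 0.75×0.6×65×0.25×7.6875 = 56.2 kips; take 56.2 kips (rupture).
Governing: min(73.4, 56.2) = 56.2 kips → base-metal shear.

56.2 kips (base-metal shear governs)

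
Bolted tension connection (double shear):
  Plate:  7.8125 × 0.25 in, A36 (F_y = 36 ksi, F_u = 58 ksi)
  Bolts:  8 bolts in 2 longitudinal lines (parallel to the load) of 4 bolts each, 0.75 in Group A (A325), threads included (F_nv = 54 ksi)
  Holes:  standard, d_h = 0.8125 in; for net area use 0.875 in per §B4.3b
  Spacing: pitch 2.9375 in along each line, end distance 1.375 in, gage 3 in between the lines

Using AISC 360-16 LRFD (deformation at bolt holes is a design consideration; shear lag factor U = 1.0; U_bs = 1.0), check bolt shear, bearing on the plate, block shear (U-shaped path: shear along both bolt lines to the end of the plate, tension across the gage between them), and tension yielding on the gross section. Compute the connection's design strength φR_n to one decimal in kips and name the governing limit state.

63.3 kips (gross-section yield governs)

Bolt shear: A_b = π(0.75)²/4 = 0.44179 in². φR_n = 0.75 × 54 × 0.44179 × 8 × 2 = 286.3 kips.
Bearing (0.25 in plate, F_u = 58 ksi): end bolts L_c = 1.375 − 0.8125/2 = 0.96875, R_n = min(1.2×0.96875×0.25×58, 2.4×0.75×0.25×58) = 16.856 kips/bolt; interior L_c = 2.9375 − 0.8125 = 2.125, R_n = 26.1 kips/bolt. φR_n = 0.75 × (2×16.856 + 6×26.1) = 142.7 kips.
Block shear: shear path 2×[1.375+3×2.9375] = 2×10.1875 in, A_gv = 5.0938, A_nv = 2×(10.1875 − 3.5×0.875)×0.25 = 3.5625 in²; tension across gage: (3 − 1×0.875)×0.25 = 0.53125 in². R_n = min(0.6×58×3.5625, 0.6×36×5.0938) + 1.0×58×0.53125 = min(123.98, 110.03) + 30.813 = 140.84 kips. φR_n = 0.75 × 140.84 = 105.6 kips.
Tension yield (gross): A_g = 7.8125×0.25 = 1.9531 in². φR_n = 0.90 × 36 × 1.9531 = 63.3 kips.
Governing: min(286.3, 142.7, 105.6, 63.3) = 63.3 kips → gross-section yield.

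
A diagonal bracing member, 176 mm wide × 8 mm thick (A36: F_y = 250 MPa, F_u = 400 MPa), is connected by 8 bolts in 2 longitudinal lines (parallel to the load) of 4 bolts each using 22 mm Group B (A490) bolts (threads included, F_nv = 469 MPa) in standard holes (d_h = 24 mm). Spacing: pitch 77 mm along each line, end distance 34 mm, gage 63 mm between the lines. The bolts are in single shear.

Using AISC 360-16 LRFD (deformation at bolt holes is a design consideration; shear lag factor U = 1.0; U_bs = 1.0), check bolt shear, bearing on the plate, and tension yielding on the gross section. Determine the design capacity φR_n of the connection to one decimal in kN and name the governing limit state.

316.8 kN (gross-section yield governs)

Bolt shear: A_b = π(22)²/4 = 380.13 mm². φR_n = 0.75 × 469 × 380.13 × 8 × 1 = 1069.7 kN.
Bearing (8 mm plate, F_u = 400 MPa): end bolts L_c = 34 − 24/2 = 22, R_n = min(1.2×22×8×400, 2.4×22×8×400) = 84.48 kN/bolt; interior L_c = 77 − 24 = 53, R_n = 168.96 kN/bolt. φR_n = 0.75 × (2×84.48 + 6×168.96) = 887.0 kN.
Tension yield (gross): A_g = 176×8 = 1408 mm². φR_n = 0.90 × 250 × 1408 = 316.8 kN.
Governing: min(1069.7, 887.0, 316.8) = 316.8 kN → gross-section yield.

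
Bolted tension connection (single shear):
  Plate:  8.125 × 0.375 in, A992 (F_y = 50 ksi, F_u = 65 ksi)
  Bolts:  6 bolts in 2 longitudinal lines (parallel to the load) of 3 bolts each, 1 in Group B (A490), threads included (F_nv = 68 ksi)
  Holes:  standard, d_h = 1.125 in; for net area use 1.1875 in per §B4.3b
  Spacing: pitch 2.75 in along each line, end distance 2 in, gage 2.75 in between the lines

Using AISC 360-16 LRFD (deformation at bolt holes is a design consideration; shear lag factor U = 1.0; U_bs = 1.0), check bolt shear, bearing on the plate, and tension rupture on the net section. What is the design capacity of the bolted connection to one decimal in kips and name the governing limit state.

Bolt shear: A_b = π(1)²/4 = 0.7854 in². φR_n = 0.75 × 68 × 0.7854 × 6 × 1 = 240.3 kips.
Bearing (0.375 in plate, F_u = 65 ksi): end bolts L_c = 2 − 1.125/2 = 1.4375, R_n = min(1.2×1.4375×0.375×65, 2.4×1×0.375×65) = 42.047 kips/bolt; interior L_c = 2.75 − 1.125 = 1.625, R_n = 47.531 kips/bolt. φR_n = 0.75 × (2×42.047 + 4×47.531) = 205.7 kips.
Tension rupture (net): A_n = (8.125 − 2×1.1875)×0.375 = 2.1563 in² (U = 1.0, A_e = A_n). φR_n = 0.75 × 65 × 2.1563 = 105.1 kips.
Governing: min(240.3, 205.7, 105.1) = 105.1 kips → net-section rupture.

105.1 kips (net-section rupture governs)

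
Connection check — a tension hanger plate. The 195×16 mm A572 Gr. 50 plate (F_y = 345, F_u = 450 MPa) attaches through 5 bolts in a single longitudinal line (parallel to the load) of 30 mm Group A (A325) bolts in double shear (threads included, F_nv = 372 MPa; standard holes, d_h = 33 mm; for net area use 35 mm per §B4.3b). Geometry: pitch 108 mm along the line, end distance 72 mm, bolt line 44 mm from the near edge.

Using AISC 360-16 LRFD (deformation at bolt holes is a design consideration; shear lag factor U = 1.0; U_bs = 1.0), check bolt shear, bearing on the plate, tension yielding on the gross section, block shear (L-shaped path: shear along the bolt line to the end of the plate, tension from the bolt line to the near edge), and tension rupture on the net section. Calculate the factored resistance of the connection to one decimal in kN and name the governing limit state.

864.0 kN (net-section rupture governs)

Bolt shear: A_b = π(30)²/4 = 706.86 mm². φR_n = 0.75 × 372 × 706.86 × 5 × 2 = 1972.1 kN.
Bearing (16 mm plate, F_u = 450 MPa): end bolts L_c = 72 − 33/2 = 55.5, R_n = min(1.2×55.5×16×450, 2.4×30×16×450) = 479.52 kN/bolt; interior L_c = 108 − 33 = 75, R_n = 518.4 kN/bolt. φR_n = 0.75 × (1×479.52 + 4×518.4) = 1914.8 kN.
Tension yield (gross): A_g = 195×16 = 3120 mm². φR_n = 0.90 × 345 × 3120 = 968.8 kN.
Block shear: shear path 1×[72+4×108] = 1×504 mm, A_gv = 8064, A_nv = 1×(504 − 4.5×35)×16 = 5544 mm²; tension to near edge: (44 − 0.5×35)×16 = 424 mm². R_n = min(0.6×450×5544, 0.6×345×8064) + 1.0×450×424 = min(1496.9, 1669.2) + 190.8 = 1687.7 kN. φR_n = 0.75 × 1687.7 = 1265.8 kN.
Tension rupture (net): A_n = (195 − 1×35)×16 = 2560 mm² (U = 1.0, A_e = A_n). φR_n = 0.75 × 450 × 2560 = 864.0 kN.
Governing: min(1972.1, 1914.8, 968.8, 1265.8, 864.0) = 864.0 kN → net-section rupture.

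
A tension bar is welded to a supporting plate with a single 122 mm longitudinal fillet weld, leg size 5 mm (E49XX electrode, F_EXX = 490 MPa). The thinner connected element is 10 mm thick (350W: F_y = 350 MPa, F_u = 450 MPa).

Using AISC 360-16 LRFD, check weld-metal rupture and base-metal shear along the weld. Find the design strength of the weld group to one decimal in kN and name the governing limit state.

95.1 kN (weld metal governs)

Weld metal: throat = 0.707×5 = 3.535 mm, L = 122 mm. φR_n = 0.75 × 0.6 × 490 × 3.535 × 122 = 95.1 kN.
Base metal shear (10 mm plate): yield φR_n = 1.0×0.6×350×10×122 = 256.2 kN; rupture φR_n = 0.75×0.6×450×10×122 = 247.1 kN; take 247.1 kN (rupture).
Governing: min(95.1, 247.1) = 95.1 kN → weld metal.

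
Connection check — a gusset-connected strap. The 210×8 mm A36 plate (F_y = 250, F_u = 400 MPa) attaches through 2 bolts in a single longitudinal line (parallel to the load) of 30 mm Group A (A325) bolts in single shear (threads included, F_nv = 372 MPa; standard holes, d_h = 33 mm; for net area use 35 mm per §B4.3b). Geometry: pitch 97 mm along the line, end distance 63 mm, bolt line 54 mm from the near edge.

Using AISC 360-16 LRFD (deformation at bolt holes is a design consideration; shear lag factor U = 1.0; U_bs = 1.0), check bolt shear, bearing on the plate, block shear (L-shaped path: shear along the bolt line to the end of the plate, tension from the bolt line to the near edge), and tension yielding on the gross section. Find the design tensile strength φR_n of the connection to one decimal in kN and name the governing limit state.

Bolt shear: A_b = π(30)²/4 = 706.86 mm². φR_n = 0.75 × 372 × 706.86 × 2 × 1 = 394.4 kN.
Bearing (8 mm plate, F_u = 400 MPa): end bolts L_c = 63 − 33/2 = 46.5, R_n = min(1.2×46.5×8×400, 2.4×30×8×400) = 178.56 kN/bolt; interior L_c = 97 − 33 = 64, R_n = 230.4 kN/bolt. φR_n = 0.75 × (1×178.56 + 1×230.4) = 306.7 kN.
Block shear: shear path 1×[63+1×97] = 1×160 mm, A_gv = 1280, A_nv = 1×(160 − 1.5×35)×8 = 860 mm²; tension to near edge: (54 − 0.5×35)×8 = 292 mm². R_n = min(0.6×400×860, 0.6×250×1280) + 1.0×400×292 = min(206.4, 192) + 116.8 = 308.8 kN. φR_n = 0.75 × 308.8 = 231.6 kN.
Tension yield (gross): A_g = 210×8 = 1680 mm². φR_n = 0.90 × 250 × 1680 = 378.0 kN.
Governing: min(394.4, 306.7, 231.6, 378.0) = 231.6 kN → block shear.

231.6 kN (block shear governs)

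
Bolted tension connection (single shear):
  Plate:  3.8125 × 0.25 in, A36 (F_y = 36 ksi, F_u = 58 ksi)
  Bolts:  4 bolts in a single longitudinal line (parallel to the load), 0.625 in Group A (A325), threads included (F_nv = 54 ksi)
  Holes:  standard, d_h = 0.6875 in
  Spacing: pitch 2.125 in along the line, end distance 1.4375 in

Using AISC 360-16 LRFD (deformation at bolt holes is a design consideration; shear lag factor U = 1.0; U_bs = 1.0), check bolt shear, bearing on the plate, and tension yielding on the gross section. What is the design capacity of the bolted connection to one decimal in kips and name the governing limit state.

30.9 kips (gross-section yield governs)

Bolt shear: A_b = π(0.625)²/4 = 0.3068 in². φR_n = 0.75 × 54 × 0.3068 × 4 × 1 = 49.7 kips.
Bearing (0.25 in plate, F_u = 58 ksi): end bolts L_c = 1.4375 − 0.6875/2 = 1.09375, R_n = min(1.2×1.09375×0.25×58, 2.4×0.625×0.25×58) = 19.031 kips/bolt; interior L_c = 2.125 − 0.6875 = 1.4375, R_n = 21.75 kips/bolt. φR_n = 0.75 × (1×19.031 + 3×21.75) = 63.2 kips.
Tension yield (gross): A_g = 3.8125×0.25 = 0.95313 in². φR_n = 0.90 × 36 × 0.95313 = 30.9 kips.
Governing: min(49.7, 63.2, 30.9) = 30.9 kips → gross-section yield.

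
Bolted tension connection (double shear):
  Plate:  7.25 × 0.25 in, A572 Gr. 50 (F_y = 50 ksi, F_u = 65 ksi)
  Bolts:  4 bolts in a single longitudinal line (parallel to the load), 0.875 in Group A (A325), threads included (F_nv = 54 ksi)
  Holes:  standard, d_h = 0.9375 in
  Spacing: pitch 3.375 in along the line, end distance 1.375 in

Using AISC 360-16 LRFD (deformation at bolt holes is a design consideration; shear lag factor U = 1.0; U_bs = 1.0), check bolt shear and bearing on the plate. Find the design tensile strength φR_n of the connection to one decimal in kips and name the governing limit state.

Bolt shear: A_b = π(0.875)²/4 = 0.60132 in². φR_n = 0.75 × 54 × 0.60132 × 4 × 2 = 194.8 kips.
Bearing (0.25 in plate, F_u = 65 ksi): end bolts L_c = 1.375 − 0.9375/2 = 0.90625, R_n = min(1.2×0.90625×0.25×65, 2.4×0.875×0.25×65) = 17.672 kips/bolt; interior L_c = 3.375 − 0.9375 = 2.4375, R_n = 34.125 kips/bolt. φR_n = 0.75 × (1×17.672 + 3×34.125) = 90.0 kips.
Governing: min(194.8, 90.0) = 90.0 kips → bearing.

90.0 kips (bearing governs)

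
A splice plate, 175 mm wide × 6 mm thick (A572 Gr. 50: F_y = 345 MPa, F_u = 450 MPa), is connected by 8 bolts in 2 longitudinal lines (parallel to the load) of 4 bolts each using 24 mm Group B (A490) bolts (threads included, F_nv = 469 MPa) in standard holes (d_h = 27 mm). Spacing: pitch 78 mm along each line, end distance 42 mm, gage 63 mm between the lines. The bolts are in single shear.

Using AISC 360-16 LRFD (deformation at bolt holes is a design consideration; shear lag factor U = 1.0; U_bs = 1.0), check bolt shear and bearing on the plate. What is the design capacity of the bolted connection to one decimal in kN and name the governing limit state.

838.4 kN (bearing governs)

Bolt shear: A_b = π(24)²/4 = 452.39 mm². φR_n = 0.75 × 469 × 452.39 × 8 × 1 = 1273.0 kN.
Bearing (6 mm plate, F_u = 450 MPa): end bolts L_c = 42 − 27/2 = 28.5, R_n = min(1.2×28.5×6×450, 2.4×24×6×450) = 92.34 kN/bolt; interior L_c = 78 − 27 = 51, R_n = 155.52 kN/bolt. φR_n = 0.75 × (2×92.34 + 6×155.52) = 838.4 kN.
Governing: min(1273.0, 838.4) = 838.4 kN → bearing.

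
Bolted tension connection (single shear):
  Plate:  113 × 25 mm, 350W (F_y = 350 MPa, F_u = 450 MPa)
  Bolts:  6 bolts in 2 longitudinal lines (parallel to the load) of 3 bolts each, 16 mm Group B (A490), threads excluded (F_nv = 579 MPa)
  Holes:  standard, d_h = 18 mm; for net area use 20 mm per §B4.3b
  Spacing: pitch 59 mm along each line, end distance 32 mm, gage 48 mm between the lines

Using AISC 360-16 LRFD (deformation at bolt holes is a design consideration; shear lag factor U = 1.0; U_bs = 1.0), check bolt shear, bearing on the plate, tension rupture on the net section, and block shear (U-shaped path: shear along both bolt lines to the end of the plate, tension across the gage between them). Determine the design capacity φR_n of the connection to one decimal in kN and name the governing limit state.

Bolt shear: A_b = π(16)²/4 = 201.06 mm². φR_n = 0.75 × 579 × 201.06 × 6 × 1 = 523.9 kN.
Bearing (25 mm plate, F_u = 450 MPa): end bolts L_c = 32 − 18/2 = 23, R_n = min(1.2×23×25×450, 2.4×16×25×450) = 310.5 kN/bolt; interior L_c = 59 − 18 = 41, R_n = 432 kN/bolt. φR_n = 0.75 × (2×310.5 + 4×432) = 1761.8 kN.
Tension rupture (net): A_n = (113 − 2×20)×25 = 1825 mm² (U = 1.0, A_e = A_n). φR_n = 0.75 × 450 × 1825 = 615.9 kN.
Block shear: shear path 2×[32+2×59] = 2×150 mm, A_gv = 7500, A_nv = 2×(150 − 2.5×20)×25 = 5000 mm²; tension across gage: (48 − 1×20)×25 = 700 mm². R_n = min(0.6×450×5000, 0.6×350×7500) + 1.0×450×700 = min(1350, 1575) + 315 = 1665 kN. φR_n = 0.75 × 1665 = 1248.8 kN.
Governing: min(523.9, 1761.8, 615.9, 1248.8) = 523.9 kN → bolt shear.

523.9 kN (bolt shear governs)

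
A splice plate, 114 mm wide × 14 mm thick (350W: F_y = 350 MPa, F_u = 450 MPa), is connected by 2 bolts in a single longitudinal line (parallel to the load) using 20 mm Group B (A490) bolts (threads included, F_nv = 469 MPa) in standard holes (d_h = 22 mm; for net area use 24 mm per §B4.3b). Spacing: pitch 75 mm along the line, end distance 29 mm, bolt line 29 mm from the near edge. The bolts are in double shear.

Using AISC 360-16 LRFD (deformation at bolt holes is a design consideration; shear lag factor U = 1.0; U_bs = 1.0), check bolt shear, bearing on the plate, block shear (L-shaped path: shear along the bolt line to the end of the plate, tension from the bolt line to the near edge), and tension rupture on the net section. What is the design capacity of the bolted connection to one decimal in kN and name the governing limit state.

273.1 kN (block shear governs)

Bolt shear: A_b = π(20)²/4 = 314.16 mm². φR_n = 0.75 × 469 × 314.16 × 2 × 2 = 442.0 kN.
Bearing (14 mm plate, F_u = 450 MPa): end bolts L_c = 29 − 22/2 = 18, R_n = min(1.2×18×14×450, 2.4×20×14×450) = 136.08 kN/bolt; interior L_c = 75 − 22 = 53, R_n = 302.4 kN/bolt. φR_n = 0.75 × (1×136.08 + 1×302.4) = 328.9 kN.
Block shear: shear path 1×[29+1×75] = 1×104 mm, A_gv = 1456, A_nv = 1×(104 − 1.5×24)×14 = 952 mm²; tension to near edge: (29 − 0.5×24)×14 = 238 mm². R_n = min(0.6×450×952, 0.6×350×1456) + 1.0×450×238 = min(257.04, 305.76) + 107.1 = 364.14 kN. φR_n = 0.75 × 364.14 = 273.1 kN.
Tension rupture (net): A_n = (114 − 1×24)×14 = 1260 mm² (U = 1.0, A_e = A_n). φR_n = 0.75 × 450 × 1260 = 425.3 kN.
Governing: min(442.0, 328.9, 273.1, 425.3) = 273.1 kN → block shear.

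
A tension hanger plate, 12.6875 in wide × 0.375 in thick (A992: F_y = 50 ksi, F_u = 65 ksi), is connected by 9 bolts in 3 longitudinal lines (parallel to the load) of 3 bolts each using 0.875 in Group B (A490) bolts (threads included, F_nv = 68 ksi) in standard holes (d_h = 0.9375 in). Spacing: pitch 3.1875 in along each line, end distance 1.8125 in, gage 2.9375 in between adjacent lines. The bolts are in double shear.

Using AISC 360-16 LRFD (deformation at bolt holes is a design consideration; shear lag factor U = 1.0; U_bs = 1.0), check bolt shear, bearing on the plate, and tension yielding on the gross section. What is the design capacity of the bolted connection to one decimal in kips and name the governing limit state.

214.1 kips (gross-section yield governs)

Bolt shear: A_b = π(0.875)²/4 = 0.60132 in². φR_n = 0.75 × 68 × 0.60132 × 9 × 2 = 552.0 kips.
Bearing (0.375 in plate, F_u = 65 ksi): end bolts L_c = 1.8125 − 0.9375/2 = 1.34375, R_n = min(1.2×1.34375×0.375×65, 2.4×0.875×0.375×65) = 39.305 kips/bolt; interior L_c = 3.1875 − 0.9375 = 2.25, R_n = 51.188 kips/bolt. φR_n = 0.75 × (3×39.305 + 6×51.188) = 318.8 kips.
Tension yield (gross): A_g = 12.6875×0.375 = 4.7578 in². φR_n = 0.90 × 50 × 4.7578 = 214.1 kips.
Governing: min(552.0, 318.8, 214.1) = 214.1 kips → gross-section yield.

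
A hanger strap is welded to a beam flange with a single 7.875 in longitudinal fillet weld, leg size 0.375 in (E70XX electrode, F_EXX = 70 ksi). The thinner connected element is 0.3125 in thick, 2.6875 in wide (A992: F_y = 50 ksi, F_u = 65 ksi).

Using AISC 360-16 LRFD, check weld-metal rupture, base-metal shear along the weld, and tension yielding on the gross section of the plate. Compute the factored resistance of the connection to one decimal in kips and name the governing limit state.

Weld metal: throat = 0.707×0.375 = 0.26513 in, L = 7.875 in. φR_n = 0.75 × 0.6 × 70 × 0.26513 × 7.875 = 65.8 kips.
Base metal shear (0.3125 in plate): yield φR_n = 1.0×0.6×50×0.3125×7.875 = 73.8 kips; rupture φR_n = 0.75×0.6×65×0.3125×7.875 = 72.0 kips; take 72.0 kips (rupture).
Tension yield (gross): A_g = 2.6875×0.3125 = 0.83984 in². φR_n = 0.90 × 50 × 0.83984 = 37.8 kips.
Governing: min(65.8, 72.0, 37.8) = 37.8 kips → gross-section yield.

37.8 kips (gross-section yield governs)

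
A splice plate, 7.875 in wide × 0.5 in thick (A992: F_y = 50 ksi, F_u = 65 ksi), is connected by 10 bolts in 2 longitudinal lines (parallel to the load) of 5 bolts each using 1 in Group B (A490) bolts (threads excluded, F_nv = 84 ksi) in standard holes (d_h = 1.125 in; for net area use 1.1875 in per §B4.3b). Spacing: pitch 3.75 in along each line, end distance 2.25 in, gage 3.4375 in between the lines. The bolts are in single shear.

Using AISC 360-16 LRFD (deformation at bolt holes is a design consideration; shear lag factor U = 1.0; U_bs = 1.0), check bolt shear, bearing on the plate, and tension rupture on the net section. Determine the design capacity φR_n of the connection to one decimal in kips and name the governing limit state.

134.1 kips (net-section rupture governs)

Bolt shear: A_b = π(1)²/4 = 0.7854 in². φR_n = 0.75 × 84 × 0.7854 × 10 × 1 = 494.8 kips.
Bearing (0.5 in plate, F_u = 65 ksi): end bolts L_c = 2.25 − 1.125/2 = 1.6875, R_n = min(1.2×1.6875×0.5×65, 2.4×1×0.5×65) = 65.813 kips/bolt; interior L_c = 3.75 − 1.125 = 2.625, R_n = 78 kips/bolt. φR_n = 0.75 × (2×65.813 + 8×78) = 566.7 kips.
Tension rupture (net): A_n = (7.875 − 2×1.1875)×0.5 = 2.75 in² (U = 1.0, A_e = A_n). φR_n = 0.75 × 65 × 2.75 = 134.1 kips.
Governing: min(494.8, 566.7, 134.1) = 134.1 kips → net-section rupture.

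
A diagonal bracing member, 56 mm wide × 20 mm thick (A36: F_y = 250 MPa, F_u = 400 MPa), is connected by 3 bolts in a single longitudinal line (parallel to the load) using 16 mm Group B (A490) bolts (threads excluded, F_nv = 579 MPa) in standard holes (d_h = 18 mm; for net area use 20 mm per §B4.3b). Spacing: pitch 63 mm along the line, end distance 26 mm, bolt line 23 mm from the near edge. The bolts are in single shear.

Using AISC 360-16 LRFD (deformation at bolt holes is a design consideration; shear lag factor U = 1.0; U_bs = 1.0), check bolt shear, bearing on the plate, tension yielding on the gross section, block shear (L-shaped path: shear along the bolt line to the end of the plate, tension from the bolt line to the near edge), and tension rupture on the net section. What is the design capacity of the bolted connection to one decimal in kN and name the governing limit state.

Bolt shear: A_b = π(16)²/4 = 201.06 mm². φR_n = 0.75 × 579 × 201.06 × 3 × 1 = 261.9 kN.
Bearing (20 mm plate, F_u = 400 MPa): end bolts L_c = 26 − 18/2 = 17, R_n = min(1.2×17×20×400, 2.4×16×20×400) = 163.2 kN/bolt; interior L_c = 63 − 18 = 45, R_n = 307.2 kN/bolt. φR_n = 0.75 × (1×163.2 + 2×307.2) = 583.2 kN.
Tension yield (gross): A_g = 56×20 = 1120 mm². φR_n = 0.90 × 250 × 1120 = 252.0 kN.
Block shear: shear path 1×[26+2×63] = 1×152 mm, A_gv = 3040, A_nv = 1×(152 − 2.5×20)×20 = 2040 mm²; tension to near edge: (23 − 0.5×20)×20 = 260 mm². R_n = min(0.6×400×2040, 0.6×250×3040) + 1.0×400×260 = min(489.6, 456) + 104 = 560 kN. φR_n = 0.75 × 560 = 420.0 kN.
Tension rupture (net): A_n = (56 − 1×20)×20 = 720 mm² (U = 1.0, A_e = A_n). φR_n = 0.75 × 400 × 720 = 216.0 kN.
Governing: min(261.9, 583.2, 252.0, 420.0, 216.0) = 216.0 kN → net-section rupture.

216.0 kN (net-section rupture governs)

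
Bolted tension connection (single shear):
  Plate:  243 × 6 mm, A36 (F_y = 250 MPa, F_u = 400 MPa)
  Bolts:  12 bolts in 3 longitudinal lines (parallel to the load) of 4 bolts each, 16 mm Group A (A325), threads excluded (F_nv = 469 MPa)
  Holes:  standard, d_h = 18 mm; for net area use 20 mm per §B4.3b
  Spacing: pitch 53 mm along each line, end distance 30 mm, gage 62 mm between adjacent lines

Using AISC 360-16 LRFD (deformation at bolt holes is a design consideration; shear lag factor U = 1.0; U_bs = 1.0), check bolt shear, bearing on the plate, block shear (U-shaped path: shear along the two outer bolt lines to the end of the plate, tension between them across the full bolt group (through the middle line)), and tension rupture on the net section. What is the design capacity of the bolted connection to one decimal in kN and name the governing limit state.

Bolt shear: A_b = π(16)²/4 = 201.06 mm². φR_n = 0.75 × 469 × 201.06 × 12 × 1 = 848.7 kN.
Bearing (6 mm plate, F_u = 400 MPa): end bolts L_c = 30 − 18/2 = 21, R_n = min(1.2×21×6×400, 2.4×16×6×400) = 60.48 kN/bolt; interior L_c = 53 − 18 = 35, R_n = 92.16 kN/bolt. φR_n = 0.75 × (3×60.48 + 9×92.16) = 758.2 kN.
Block shear: shear path 2×[30+3×53] = 2×189 mm, A_gv = 2268, A_nv = 2×(189 − 3.5×20)×6 = 1428 mm²; tension across gage: (124 − 2×20)×6 = 504 mm². R_n = min(0.6×400×1428, 0.6×250×2268) + 1.0×400×504 = min(342.72, 340.2) + 201.6 = 541.8 kN. φR_n = 0.75 × 541.8 = 406.4 kN.
Tension rupture (net): A_n = (243 − 3×20)×6 = 1098 mm² (U = 1.0, A_e = A_n). φR_n = 0.75 × 400 × 1098 = 329.4 kN.
Governing: min(848.7, 758.2, 406.4, 329.4) = 329.4 kN → net-section rupture.

329.4 kN (net-section rupture governs)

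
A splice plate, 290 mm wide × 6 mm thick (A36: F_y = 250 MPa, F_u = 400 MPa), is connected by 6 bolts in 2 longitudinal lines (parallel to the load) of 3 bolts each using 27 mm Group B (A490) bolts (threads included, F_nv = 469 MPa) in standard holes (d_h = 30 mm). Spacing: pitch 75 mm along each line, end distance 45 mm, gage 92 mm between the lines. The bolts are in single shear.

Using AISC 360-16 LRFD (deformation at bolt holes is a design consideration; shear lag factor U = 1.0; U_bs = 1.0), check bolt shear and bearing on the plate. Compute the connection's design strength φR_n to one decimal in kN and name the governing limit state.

Bolt shear: A_b = π(27)²/4 = 572.56 mm². φR_n = 0.75 × 469 × 572.56 × 6 × 1 = 1208.4 kN.
Bearing (6 mm plate, F_u = 400 MPa): end bolts L_c = 45 − 30/2 = 30, R_n = min(1.2×30×6×400, 2.4×27×6×400) = 86.4 kN/bolt; interior L_c = 75 − 30 = 45, R_n = 129.6 kN/bolt. φR_n = 0.75 × (2×86.4 + 4×129.6) = 518.4 kN.
Governing: min(1208.4, 518.4) = 518.4 kN → bearing.

518.4 kN (bearing governs)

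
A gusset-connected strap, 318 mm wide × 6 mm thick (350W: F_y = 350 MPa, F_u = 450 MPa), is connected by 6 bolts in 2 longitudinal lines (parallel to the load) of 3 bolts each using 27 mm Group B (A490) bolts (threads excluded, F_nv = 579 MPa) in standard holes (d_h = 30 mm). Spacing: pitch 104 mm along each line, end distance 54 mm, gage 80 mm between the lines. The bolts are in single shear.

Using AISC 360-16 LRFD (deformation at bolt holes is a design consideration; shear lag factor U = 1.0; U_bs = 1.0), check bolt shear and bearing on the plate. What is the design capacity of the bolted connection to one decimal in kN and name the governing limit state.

Bolt shear: A_b = π(27)²/4 = 572.56 mm². φR_n = 0.75 × 579 × 572.56 × 6 × 1 = 1491.8 kN.
Bearing (6 mm plate, F_u = 450 MPa): end bolts L_c = 54 − 30/2 = 39, R_n = min(1.2×39×6×450, 2.4×27×6×450) = 126.36 kN/bolt; interior L_c = 104 − 30 = 74, R_n = 174.96 kN/bolt. φR_n = 0.75 × (2×126.36 + 4×174.96) = 714.4 kN.
Governing: min(1491.8, 714.4) = 714.4 kN → bearing.

714.4 kN (bearing governs)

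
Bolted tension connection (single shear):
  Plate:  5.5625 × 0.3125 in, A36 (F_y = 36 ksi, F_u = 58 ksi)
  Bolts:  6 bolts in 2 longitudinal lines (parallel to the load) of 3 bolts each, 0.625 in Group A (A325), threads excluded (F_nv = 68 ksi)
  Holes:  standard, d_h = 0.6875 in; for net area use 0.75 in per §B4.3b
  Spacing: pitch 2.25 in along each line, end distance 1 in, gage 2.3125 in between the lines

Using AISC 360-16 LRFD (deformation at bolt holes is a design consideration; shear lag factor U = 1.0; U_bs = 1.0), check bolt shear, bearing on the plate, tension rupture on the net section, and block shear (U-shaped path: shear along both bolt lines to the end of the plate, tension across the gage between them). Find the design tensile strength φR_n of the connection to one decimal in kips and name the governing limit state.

Bolt shear: A_b = π(0.625)²/4 = 0.3068 in². φR_n = 0.75 × 68 × 0.3068 × 6 × 1 = 93.9 kips.
Bearing (0.3125 in plate, F_u = 58 ksi): end bolts L_c = 1 − 0.6875/2 = 0.65625, R_n = min(1.2×0.65625×0.3125×58, 2.4×0.625×0.3125×58) = 14.273 kips/bolt; interior L_c = 2.25 − 0.6875 = 1.5625, R_n = 27.188 kips/bolt. φR_n = 0.75 × (2×14.273 + 4×27.188) = 103.0 kips.
Tension rupture (net): A_n = (5.5625 − 2×0.75)×0.3125 = 1.2695 in² (U = 1.0, A_e = A_n). φR_n = 0.75 × 58 × 1.2695 = 55.2 kips.
Block shear: shear path 2×[1+2×2.25] = 2×5.5 in, A_gv = 3.4375, A_nv = 2×(5.5 − 2.5×0.75)×0.3125 = 2.2656 in²; tension across gage: (2.3125 − 1×0.75)×0.3125 = 0.48828 in². R_n = min(0.6×58×2.2656, 0.6×36×3.4375) + 1.0×58×0.48828 = min(78.843, 74.25) + 28.32 = 102.57 kips. φR_n = 0.75 × 102.57 = 76.9 kips.
Governing: min(93.9, 103.0, 55.2, 76.9) = 55.2 kips → net-section rupture.

55.2 kips (net-section rupture governs)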